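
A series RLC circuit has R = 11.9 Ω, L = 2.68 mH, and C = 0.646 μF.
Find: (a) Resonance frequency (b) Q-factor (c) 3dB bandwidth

Step 1 — Resonance: ω₀ = 1/√(LC) = 1/√(0.00268·6.46e-07) = 2.403e+04 rad/s.
Step 2 — f₀ = ω₀/(2π) = 3825 Hz.
Step 3 — Series Q: Q = ω₀L/R = 2.403e+04·0.00268/11.9 = 5.413.
Step 4 — Bandwidth: Δω = ω₀/Q = 4440 rad/s; BW = Δω/(2π) = 706.7 Hz.

(a) f₀ = 3825 Hz  (b) Q = 5.413  (c) BW = 706.7 Hz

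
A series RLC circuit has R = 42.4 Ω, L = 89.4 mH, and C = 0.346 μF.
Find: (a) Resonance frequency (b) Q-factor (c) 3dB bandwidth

Step 1 — Resonance: ω₀ = 1/√(LC) = 1/√(0.0894·3.46e-07) = 5686 rad/s.
Step 2 — f₀ = ω₀/(2π) = 904.9 Hz.
Step 3 — Series Q: Q = ω₀L/R = 5686·0.0894/42.4 = 11.99.
Step 4 — Bandwidth: Δω = ω₀/Q = 474.3 rad/s; BW = Δω/(2π) = 75.48 Hz.

(a) f₀ = 904.9 Hz  (b) Q = 11.99  (c) BW = 75.48 Hz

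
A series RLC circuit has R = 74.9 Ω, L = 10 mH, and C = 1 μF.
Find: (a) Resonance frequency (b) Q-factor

Step 1 — Resonance condition Im(Z)=0 gives ω₀ = 1/√(LC).
Step 2 — ω₀ = 1/√(0.01·1e-06) = 1e+04 rad/s.
Step 3 — f₀ = ω₀/(2π) = 1592 Hz.
Step 4 — Series Q: Q = ω₀L/R = 1e+04·0.01/74.9 = 1.335.

(a) f₀ = 1592 Hz  (b) Q = 1.335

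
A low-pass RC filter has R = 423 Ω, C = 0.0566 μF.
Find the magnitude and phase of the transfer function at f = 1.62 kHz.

Step 1 — Angular frequency: ω = 2π·1620 = 1.018e+04 rad/s.
Step 2 — Transfer function: H(jω) = 1/(1 + jωRC).
Step 3 — Denominator: 1 + jωRC = 1 + j·1.018e+04·423·5.66e-08 = 1 + j0.2437.
Step 4 — H = 0.9439 - j0.23.
Step 5 — Magnitude: |H| = 0.9716 (-0.3 dB); phase: φ = -13.7°.

|H| = 0.9716 (-0.3 dB), φ = -13.7°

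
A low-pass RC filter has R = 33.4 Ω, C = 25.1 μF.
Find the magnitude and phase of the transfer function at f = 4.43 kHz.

Step 1 — Angular frequency: ω = 2π·4430 = 2.783e+04 rad/s.
Step 2 — Transfer function: H(jω) = 1/(1 + jωRC).
Step 3 — Denominator: 1 + jωRC = 1 + j·2.783e+04·33.4·2.51e-05 = 1 + j23.33.
Step 4 — H = 0.001833 - j0.04278.
Step 5 — Magnitude: |H| = 0.04282 (-27.4 dB); phase: φ = -87.5°.

|H| = 0.04282 (-27.4 dB), φ = -87.5°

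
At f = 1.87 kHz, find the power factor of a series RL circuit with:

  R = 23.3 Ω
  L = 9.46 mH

Step 1 — Angular frequency: ω = 2π·f = 2π·1870 = 1.175e+04 rad/s.
Step 2 — Component impedances:
  R: Z = R = 23.3 Ω
  L: Z = jωL = j·1.175e+04·0.00946 = 0 + j111.2 Ω
Step 3 — Series combination: Z_total = R + L = 23.3 + j111.2 Ω = 113.6∠78.2° Ω.
Step 4 — Power factor: PF = cos(φ) = Re(Z)/|Z| = 23.3/113.57 = 0.2052.
Step 5 — Type: Im(Z) = 111.2 ⇒ lagging (phase φ = 78.2°).

PF = 0.2052 (lagging, φ = 78.2°)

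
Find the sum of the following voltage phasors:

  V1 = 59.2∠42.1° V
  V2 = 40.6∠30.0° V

Step 1 — Convert each phasor to rectangular form:
  V1 = 59.2·(cos(42.1°) + j·sin(42.1°)) = 43.92 + j39.69 V
  V2 = 40.6·(cos(30.0°) + j·sin(30.0°)) = 35.16 + j20.3 V
Step 2 — Sum components: V_total = 79.09 + j59.99 V.
Step 3 — Convert to polar: |V_total| = 99.26 V, ∠V_total = 37.2°.

V_total = 99.26∠37.2° V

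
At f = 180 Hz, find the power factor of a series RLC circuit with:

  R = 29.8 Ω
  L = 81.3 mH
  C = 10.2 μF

Step 1 — Angular frequency: ω = 2π·f = 2π·180 = 1131 rad/s.
Step 2 — Component impedances:
  R: Z = R = 29.8 Ω
  L: Z = jωL = j·1131·0.0813 = 0 + j91.95 Ω
  C: Z = 1/(jωC) = -j/(ω·C) = 0 - j86.69 Ω
Step 3 — Series combination: Z_total = R + L + C = 29.8 + j5.262 Ω = 30.26∠10.0° Ω.
Step 4 — Power factor: PF = cos(φ) = Re(Z)/|Z| = 29.8/30.26 = 0.9848.
Step 5 — Type: Im(Z) = 5.262 ⇒ lagging (phase φ = 10.0°).

PF = 0.9848 (lagging, φ = 10.0°)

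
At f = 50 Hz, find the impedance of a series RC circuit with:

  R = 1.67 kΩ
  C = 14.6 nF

Step 1 — Angular frequency: ω = 2π·f = 2π·50 = 314.2 rad/s.
Step 2 — Component impedances:
  R: Z = R = 1670 Ω
  C: Z = 1/(jωC) = -j/(ω·C) = 0 - j2.18e+05 Ω
Step 3 — Series combination: Z_total = R + C = 1670 - j2.18e+05 Ω = 2.18e+05∠-89.6° Ω.

Z = 1670 - j2.18e+05 Ω = 2.18e+05∠-89.6° Ω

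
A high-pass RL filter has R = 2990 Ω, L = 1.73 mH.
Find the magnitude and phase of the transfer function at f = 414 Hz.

Step 1 — Angular frequency: ω = 2π·414 = 2601 rad/s.
Step 2 — Transfer function: H(jω) = jωL/(R + jωL).
Step 3 — Numerator jωL = j·4.5; denominator R + jωL = 2990 + j4.5.
Step 4 — H = 2.265e-06 + j0.001505.
Step 5 — Magnitude: |H| = 0.001505 (-56.4 dB); phase: φ = 89.9°.

|H| = 0.001505 (-56.4 dB), φ = 89.9°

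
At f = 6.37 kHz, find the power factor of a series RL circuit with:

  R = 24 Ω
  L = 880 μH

Step 1 — Angular frequency: ω = 2π·f = 2π·6370 = 4.002e+04 rad/s.
Step 2 — Component impedances:
  R: Z = R = 24 Ω
  L: Z = jωL = j·4.002e+04·0.00088 = 0 + j35.22 Ω
Step 3 — Series combination: Z_total = R + L = 24 + j35.22 Ω = 42.62∠55.7° Ω.
Step 4 — Power factor: PF = cos(φ) = Re(Z)/|Z| = 24/42.62 = 0.5631.
Step 5 — Type: Im(Z) = 35.22 ⇒ lagging (phase φ = 55.7°).

PF = 0.5631 (lagging, φ = 55.7°)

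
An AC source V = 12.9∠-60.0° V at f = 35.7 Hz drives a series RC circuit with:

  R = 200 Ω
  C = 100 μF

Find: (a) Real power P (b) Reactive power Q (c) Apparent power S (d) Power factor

Step 1 — Angular frequency: ω = 2π·f = 2π·35.7 = 224.3 rad/s.
Step 2 — Component impedances:
  R: Z = R = 200 Ω
  C: Z = 1/(jωC) = -j/(ω·C) = 0 - j44.58 Ω
Step 3 — Series combination: Z_total = R + C = 200 - j44.58 Ω = 204.9∠-12.6° Ω.
Step 4 — Source phasor: V = 12.9∠-60.0° V = 6.45 - j11.17 V.
Step 5 — Current: I = V / Z = 0.04259 - j0.04637 A = 0.06295∠-47.4° A.
Step 6 — Complex power: S = V·I* = 0.7927 - j0.1767 VA.
Step 7 — Real power: P = Re(S) = 0.7927 W.
Step 8 — Reactive power: Q = Im(S) = -0.1767 VAR.
Step 9 — Apparent power: |S| = 0.8121 VA.
Step 10 — Power factor: PF = P/|S| = 0.976 (leading).

(a) P = 0.7927 W  (b) Q = -0.1767 VAR  (c) S = 0.8121 VA  (d) PF = 0.976 (leading)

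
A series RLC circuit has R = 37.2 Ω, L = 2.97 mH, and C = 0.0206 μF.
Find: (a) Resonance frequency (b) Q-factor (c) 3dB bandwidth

Step 1 — Resonance: ω₀ = 1/√(LC) = 1/√(0.00297·2.06e-08) = 1.278e+05 rad/s.
Step 2 — f₀ = ω₀/(2π) = 2.035e+04 Hz.
Step 3 — Series Q: Q = ω₀L/R = 1.278e+05·0.00297/37.2 = 10.21.
Step 4 — Bandwidth: Δω = ω₀/Q = 1.253e+04 rad/s; BW = Δω/(2π) = 1993 Hz.

(a) f₀ = 2.035e+04 Hz  (b) Q = 10.21  (c) BW = 1993 Hz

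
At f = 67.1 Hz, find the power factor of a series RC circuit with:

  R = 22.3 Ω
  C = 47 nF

Step 1 — Angular frequency: ω = 2π·f = 2π·67.1 = 421.6 rad/s.
Step 2 — Component impedances:
  R: Z = R = 22.3 Ω
  C: Z = 1/(jωC) = -j/(ω·C) = 0 - j5.047e+04 Ω
Step 3 — Series combination: Z_total = R + C = 22.3 - j5.047e+04 Ω = 5.047e+04∠-90.0° Ω.
Step 4 — Power factor: PF = cos(φ) = Re(Z)/|Z| = 22.3/50466 = 0.0004419.
Step 5 — Type: Im(Z) = -5.047e+04 ⇒ leading (phase φ = -90.0°).

PF = 0.0004419 (leading, φ = -90.0°)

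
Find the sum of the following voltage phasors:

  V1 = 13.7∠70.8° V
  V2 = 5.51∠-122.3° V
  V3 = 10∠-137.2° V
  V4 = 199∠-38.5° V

Step 1 — Convert each phasor to rectangular form:
  V1 = 13.7·(cos(70.8°) + j·sin(70.8°)) = 4.505 + j12.94 V
  V2 = 5.51·(cos(-122.3°) + j·sin(-122.3°)) = -2.944 - j4.657 V
  V3 = 10·(cos(-137.2°) + j·sin(-137.2°)) = -7.337 - j6.794 V
  V4 = 199·(cos(-38.5°) + j·sin(-38.5°)) = 155.7 - j123.9 V
Step 2 — Sum components: V_total = 150 - j122.4 V.
Step 3 — Convert to polar: |V_total| = 193.6 V, ∠V_total = -39.2°.

V_total = 193.6∠-39.2° V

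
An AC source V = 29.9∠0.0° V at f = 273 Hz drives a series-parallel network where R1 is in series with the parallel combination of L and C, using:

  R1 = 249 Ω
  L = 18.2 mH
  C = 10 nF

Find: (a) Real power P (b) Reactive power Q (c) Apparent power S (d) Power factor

Step 1 — Angular frequency: ω = 2π·f = 2π·273 = 1715 rad/s.
Step 2 — Component impedances:
  R1: Z = R = 249 Ω
  L: Z = jωL = j·1715·0.0182 = 0 + j31.22 Ω
  C: Z = 1/(jωC) = -j/(ω·C) = 0 - j5.83e+04 Ω
Step 3 — Parallel branch: L || C = 1/(1/L + 1/C) = 0 + j31.24 Ω.
Step 4 — Series with R1: Z_total = R1 + (L || C) = 249 + j31.24 Ω = 251∠7.2° Ω.
Step 5 — Source phasor: V = 29.9∠0.0° V = 29.9 V.
Step 6 — Current: I = V / Z = 0.1182 - j0.01483 A = 0.1191∠-7.2° A.
Step 7 — Complex power: S = V·I* = 3.535 + j0.4434 VA.
Step 8 — Real power: P = Re(S) = 3.535 W.
Step 9 — Reactive power: Q = Im(S) = 0.4434 VAR.
Step 10 — Apparent power: |S| = 3.562 VA.
Step 11 — Power factor: PF = P/|S| = 0.9922 (lagging).

(a) P = 3.535 W  (b) Q = 0.4434 VAR  (c) S = 3.562 VA  (d) PF = 0.9922 (lagging)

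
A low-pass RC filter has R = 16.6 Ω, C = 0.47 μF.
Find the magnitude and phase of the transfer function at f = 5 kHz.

Step 1 — Angular frequency: ω = 2π·5000 = 3.142e+04 rad/s.
Step 2 — Transfer function: H(jω) = 1/(1 + jωRC).
Step 3 — Denominator: 1 + jωRC = 1 + j·3.142e+04·16.6·4.7e-07 = 1 + j0.2451.
Step 4 — H = 0.9433 - j0.2312.
Step 5 — Magnitude: |H| = 0.9713 (-0.3 dB); phase: φ = -13.8°.

|H| = 0.9713 (-0.3 dB), φ = -13.8°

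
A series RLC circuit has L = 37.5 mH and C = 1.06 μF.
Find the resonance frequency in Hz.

Step 1 — Resonance condition Im(Z)=0 gives ω₀ = 1/√(LC).
Step 2 — ω₀ = 1/√(0.0375·1.06e-06) = 5016 rad/s.
Step 3 — f₀ = ω₀/(2π) = 798.3 Hz.

f₀ = 798.3 Hz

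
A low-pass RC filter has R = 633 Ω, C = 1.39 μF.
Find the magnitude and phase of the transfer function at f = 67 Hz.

Step 1 — Angular frequency: ω = 2π·67 = 421 rad/s.
Step 2 — Transfer function: H(jω) = 1/(1 + jωRC).
Step 3 — Denominator: 1 + jωRC = 1 + j·421·633·1.39e-06 = 1 + j0.3704.
Step 4 — H = 0.8794 - j0.3257.
Step 5 — Magnitude: |H| = 0.9377 (-0.6 dB); phase: φ = -20.3°.

|H| = 0.9377 (-0.6 dB), φ = -20.3°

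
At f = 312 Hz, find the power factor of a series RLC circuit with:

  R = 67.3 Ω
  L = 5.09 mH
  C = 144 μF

Step 1 — Angular frequency: ω = 2π·f = 2π·312 = 1960 rad/s.
Step 2 — Component impedances:
  R: Z = R = 67.3 Ω
  L: Z = jωL = j·1960·0.00509 = 0 + j9.978 Ω
  C: Z = 1/(jωC) = -j/(ω·C) = 0 - j3.542 Ω
Step 3 — Series combination: Z_total = R + L + C = 67.3 + j6.436 Ω = 67.61∠5.5° Ω.
Step 4 — Power factor: PF = cos(φ) = Re(Z)/|Z| = 67.3/67.607 = 0.9955.
Step 5 — Type: Im(Z) = 6.436 ⇒ lagging (phase φ = 5.5°).

PF = 0.9955 (lagging, φ = 5.5°)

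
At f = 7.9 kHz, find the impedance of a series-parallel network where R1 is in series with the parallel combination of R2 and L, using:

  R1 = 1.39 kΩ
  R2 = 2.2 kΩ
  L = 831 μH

Step 1 — Angular frequency: ω = 2π·f = 2π·7900 = 4.964e+04 rad/s.
Step 2 — Component impedances:
  R1: Z = R = 1390 Ω
  R2: Z = R = 2200 Ω
  L: Z = jωL = j·4.964e+04·0.000831 = 0 + j41.25 Ω
Step 3 — Parallel branch: R2 || L = 1/(1/R2 + 1/L) = 0.7731 + j41.23 Ω.
Step 4 — Series with R1: Z_total = R1 + (R2 || L) = 1391 + j41.23 Ω = 1391∠1.7° Ω.

Z = 1391 + j41.23 Ω = 1391∠1.7° Ω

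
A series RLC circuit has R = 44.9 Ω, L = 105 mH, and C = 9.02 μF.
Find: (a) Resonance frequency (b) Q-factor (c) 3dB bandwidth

Step 1 — Resonance: ω₀ = 1/√(LC) = 1/√(0.105·9.02e-06) = 1028 rad/s.
Step 2 — f₀ = ω₀/(2π) = 163.5 Hz.
Step 3 — Series Q: Q = ω₀L/R = 1028·0.105/44.9 = 2.403.
Step 4 — Bandwidth: Δω = ω₀/Q = 427.6 rad/s; BW = Δω/(2π) = 68.06 Hz.

(a) f₀ = 163.5 Hz  (b) Q = 2.403  (c) BW = 68.06 Hz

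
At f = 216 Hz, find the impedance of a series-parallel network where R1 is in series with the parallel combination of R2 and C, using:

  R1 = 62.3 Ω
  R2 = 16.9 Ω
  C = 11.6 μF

Step 1 — Angular frequency: ω = 2π·f = 2π·216 = 1357 rad/s.
Step 2 — Component impedances:
  R1: Z = R = 62.3 Ω
  R2: Z = R = 16.9 Ω
  C: Z = 1/(jωC) = -j/(ω·C) = 0 - j63.52 Ω
Step 3 — Parallel branch: R2 || C = 1/(1/R2 + 1/C) = 15.78 - j4.199 Ω.
Step 4 — Series with R1: Z_total = R1 + (R2 || C) = 78.08 - j4.199 Ω = 78.2∠-3.1° Ω.

Z = 78.08 - j4.199 Ω = 78.2∠-3.1° Ω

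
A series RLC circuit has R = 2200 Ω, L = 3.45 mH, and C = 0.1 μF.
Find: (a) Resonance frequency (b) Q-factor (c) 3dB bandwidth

Step 1 — Resonance: ω₀ = 1/√(LC) = 1/√(0.00345·1e-07) = 5.384e+04 rad/s.
Step 2 — f₀ = ω₀/(2π) = 8569 Hz.
Step 3 — Series Q: Q = ω₀L/R = 5.384e+04·0.00345/2200 = 0.08443.
Step 4 — Bandwidth: Δω = ω₀/Q = 6.377e+05 rad/s; BW = Δω/(2π) = 1.015e+05 Hz.

(a) f₀ = 8569 Hz  (b) Q = 0.08443  (c) BW = 1.015e+05 Hz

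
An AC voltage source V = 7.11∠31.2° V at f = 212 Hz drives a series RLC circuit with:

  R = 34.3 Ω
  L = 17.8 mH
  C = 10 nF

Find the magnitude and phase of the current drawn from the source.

Step 1 — Angular frequency: ω = 2π·f = 2π·212 = 1332 rad/s.
Step 2 — Component impedances:
  R: Z = R = 34.3 Ω
  L: Z = jωL = j·1332·0.0178 = 0 + j23.71 Ω
  C: Z = 1/(jωC) = -j/(ω·C) = 0 - j7.507e+04 Ω
Step 3 — Series combination: Z_total = R + L + C = 34.3 - j7.505e+04 Ω = 7.505e+04∠-90.0° Ω.
Step 4 — Source phasor: V = 7.11∠31.2° V = 6.082 + j3.683 V.
Step 5 — Ohm's law: I = V / Z_total = (6.082 + j3.683) / (34.3 - j7.505e+04) = -4.904e-05 + j8.106e-05 A.
Step 6 — Convert to polar: |I| = 9.474e-05 A, ∠I = 121.2°.

I = 9.474e-05∠121.2° A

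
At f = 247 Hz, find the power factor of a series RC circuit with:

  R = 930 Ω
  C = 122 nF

Step 1 — Angular frequency: ω = 2π·f = 2π·247 = 1552 rad/s.
Step 2 — Component impedances:
  R: Z = R = 930 Ω
  C: Z = 1/(jωC) = -j/(ω·C) = 0 - j5282 Ω
Step 3 — Series combination: Z_total = R + C = 930 - j5282 Ω = 5363∠-80.0° Ω.
Step 4 — Power factor: PF = cos(φ) = Re(Z)/|Z| = 930/5363 = 0.1734.
Step 5 — Type: Im(Z) = -5282 ⇒ leading (phase φ = -80.0°).

PF = 0.1734 (leading, φ = -80.0°)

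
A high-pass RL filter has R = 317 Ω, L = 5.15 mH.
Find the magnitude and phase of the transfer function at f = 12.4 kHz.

Step 1 — Angular frequency: ω = 2π·1.24e+04 = 7.791e+04 rad/s.
Step 2 — Transfer function: H(jω) = jωL/(R + jωL).
Step 3 — Numerator jωL = j·401.2; denominator R + jωL = 317 + j401.2.
Step 4 — H = 0.6157 + j0.4864.
Step 5 — Magnitude: |H| = 0.7847 (-2.1 dB); phase: φ = 38.3°.

|H| = 0.7847 (-2.1 dB), φ = 38.3°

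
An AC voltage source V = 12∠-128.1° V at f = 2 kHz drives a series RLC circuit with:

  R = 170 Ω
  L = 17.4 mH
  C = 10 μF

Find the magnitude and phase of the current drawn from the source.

Step 1 — Angular frequency: ω = 2π·f = 2π·2000 = 1.257e+04 rad/s.
Step 2 — Component impedances:
  R: Z = R = 170 Ω
  L: Z = jωL = j·1.257e+04·0.0174 = 0 + j218.7 Ω
  C: Z = 1/(jωC) = -j/(ω·C) = 0 - j7.958 Ω
Step 3 — Series combination: Z_total = R + L + C = 170 + j210.7 Ω = 270.7∠51.1° Ω.
Step 4 — Source phasor: V = 12∠-128.1° V = -7.404 - j9.443 V.
Step 5 — Ohm's law: I = V / Z_total = (-7.404 - j9.443) / (170 + j210.7) = -0.04432 - j0.0006175 A.
Step 6 — Convert to polar: |I| = 0.04433 A, ∠I = -179.2°.

I = 0.04433∠-179.2° A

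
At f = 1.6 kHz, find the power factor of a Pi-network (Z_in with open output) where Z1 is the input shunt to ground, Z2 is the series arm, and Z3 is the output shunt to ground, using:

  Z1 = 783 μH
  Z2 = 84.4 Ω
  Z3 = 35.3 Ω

Step 1 — Angular frequency: ω = 2π·f = 2π·1600 = 1.005e+04 rad/s.
Step 2 — Component impedances:
  Z1: Z = jωL = j·1.005e+04·0.000783 = 0 + j7.872 Ω
  Z2: Z = R = 84.4 Ω
  Z3: Z = R = 35.3 Ω
Step 3 — With open output, the series arm Z2 and the output shunt Z3 appear in series to ground: Z2 + Z3 = 119.7 Ω.
Step 4 — Parallel with input shunt Z1: Z_in = Z1 || (Z2 + Z3) = 0.5154 + j7.838 Ω = 7.855∠86.2° Ω.
Step 5 — Power factor: PF = cos(φ) = Re(Z)/|Z| = 0.51541/7.8546 = 0.06562.
Step 6 — Type: Im(Z) = 7.838 ⇒ lagging (phase φ = 86.2°).

PF = 0.06562 (lagging, φ = 86.2°)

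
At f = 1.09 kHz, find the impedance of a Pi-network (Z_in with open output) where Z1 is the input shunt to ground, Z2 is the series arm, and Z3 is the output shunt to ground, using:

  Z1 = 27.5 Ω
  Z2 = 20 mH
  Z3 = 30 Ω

Step 1 — Angular frequency: ω = 2π·f = 2π·1090 = 6849 rad/s.
Step 2 — Component impedances:
  Z1: Z = R = 27.5 Ω
  Z2: Z = jωL = j·6849·0.02 = 0 + j137 Ω
  Z3: Z = R = 30 Ω
Step 3 — With open output, the series arm Z2 and the output shunt Z3 appear in series to ground: Z2 + Z3 = 30 + j137 Ω.
Step 4 — Parallel with input shunt Z1: Z_in = Z1 || (Z2 + Z3) = 25.53 + j4.694 Ω = 25.96∠10.4° Ω.

Z = 25.53 + j4.694 Ω = 25.96∠10.4° Ω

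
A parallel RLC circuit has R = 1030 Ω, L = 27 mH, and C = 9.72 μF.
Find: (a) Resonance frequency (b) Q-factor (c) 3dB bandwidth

Step 1 — Resonance: ω₀ = 1/√(LC) = 1/√(0.027·9.72e-06) = 1952 rad/s.
Step 2 — f₀ = ω₀/(2π) = 310.7 Hz.
Step 3 — Parallel Q: Q = R/(ω₀L) = 1030/(1952·0.027) = 19.54.
Step 4 — Bandwidth: Δω = ω₀/Q = 99.88 rad/s; BW = Δω/(2π) = 15.9 Hz.

(a) f₀ = 310.7 Hz  (b) Q = 19.54  (c) BW = 15.9 Hz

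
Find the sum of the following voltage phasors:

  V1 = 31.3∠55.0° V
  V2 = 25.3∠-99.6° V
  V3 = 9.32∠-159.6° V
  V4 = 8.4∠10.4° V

Step 1 — Convert each phasor to rectangular form:
  V1 = 31.3·(cos(55.0°) + j·sin(55.0°)) = 17.95 + j25.64 V
  V2 = 25.3·(cos(-99.6°) + j·sin(-99.6°)) = -4.219 - j24.95 V
  V3 = 9.32·(cos(-159.6°) + j·sin(-159.6°)) = -8.735 - j3.249 V
  V4 = 8.4·(cos(10.4°) + j·sin(10.4°)) = 8.262 + j1.516 V
Step 2 — Sum components: V_total = 13.26 - j1.039 V.
Step 3 — Convert to polar: |V_total| = 13.3 V, ∠V_total = -4.5°.

V_total = 13.3∠-4.5° V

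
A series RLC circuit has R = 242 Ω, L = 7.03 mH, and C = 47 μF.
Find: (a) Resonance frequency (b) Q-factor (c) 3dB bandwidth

Step 1 — Resonance: ω₀ = 1/√(LC) = 1/√(0.00703·4.7e-05) = 1740 rad/s.
Step 2 — f₀ = ω₀/(2π) = 276.9 Hz.
Step 3 — Series Q: Q = ω₀L/R = 1740·0.00703/242 = 0.05054.
Step 4 — Bandwidth: Δω = ω₀/Q = 3.442e+04 rad/s; BW = Δω/(2π) = 5479 Hz.

(a) f₀ = 276.9 Hz  (b) Q = 0.05054  (c) BW = 5479 Hz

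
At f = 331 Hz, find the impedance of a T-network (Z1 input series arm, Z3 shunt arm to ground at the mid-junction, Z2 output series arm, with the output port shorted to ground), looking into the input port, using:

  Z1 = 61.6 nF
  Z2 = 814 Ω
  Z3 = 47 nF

Step 1 — Angular frequency: ω = 2π·f = 2π·331 = 2080 rad/s.
Step 2 — Component impedances:
  Z1: Z = 1/(jωC) = -j/(ω·C) = 0 - j7806 Ω
  Z2: Z = R = 814 Ω
  Z3: Z = 1/(jωC) = -j/(ω·C) = 0 - j1.023e+04 Ω
Step 3 — With the output port shorted to ground, the output series arm Z2 runs from the junction to ground; the shunt arm Z3 also runs from the junction to ground. They appear in parallel: Z3 || Z2 = 808.9 - j64.36 Ω.
Step 4 — Series with input arm Z1: Z_in = Z1 + (Z3 || Z2) = 808.9 - j7870 Ω = 7912∠-84.1° Ω.

Z = 808.9 - j7870 Ω = 7912∠-84.1° Ω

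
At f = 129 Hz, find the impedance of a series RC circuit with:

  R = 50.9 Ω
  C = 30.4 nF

Step 1 — Angular frequency: ω = 2π·f = 2π·129 = 810.5 rad/s.
Step 2 — Component impedances:
  R: Z = R = 50.9 Ω
  C: Z = 1/(jωC) = -j/(ω·C) = 0 - j4.058e+04 Ω
Step 3 — Series combination: Z_total = R + C = 50.9 - j4.058e+04 Ω = 4.058e+04∠-89.9° Ω.

Z = 50.9 - j4.058e+04 Ω = 4.058e+04∠-89.9° Ω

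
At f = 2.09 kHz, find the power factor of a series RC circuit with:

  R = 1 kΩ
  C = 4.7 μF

Step 1 — Angular frequency: ω = 2π·f = 2π·2090 = 1.313e+04 rad/s.
Step 2 — Component impedances:
  R: Z = R = 1000 Ω
  C: Z = 1/(jωC) = -j/(ω·C) = 0 - j16.2 Ω
Step 3 — Series combination: Z_total = R + C = 1000 - j16.2 Ω = 1000∠-0.9° Ω.
Step 4 — Power factor: PF = cos(φ) = Re(Z)/|Z| = 1000/1000.1 = 0.9999.
Step 5 — Type: Im(Z) = -16.2 ⇒ leading (phase φ = -0.9°).

PF = 0.9999 (leading, φ = -0.9°)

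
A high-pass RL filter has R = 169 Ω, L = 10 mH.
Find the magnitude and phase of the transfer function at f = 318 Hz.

Step 1 — Angular frequency: ω = 2π·318 = 1998 rad/s.
Step 2 — Transfer function: H(jω) = jωL/(R + jωL).
Step 3 — Numerator jωL = j·19.98; denominator R + jωL = 169 + j19.98.
Step 4 — H = 0.01379 + j0.1166.
Step 5 — Magnitude: |H| = 0.1174 (-18.6 dB); phase: φ = 83.3°.

|H| = 0.1174 (-18.6 dB), φ = 83.3°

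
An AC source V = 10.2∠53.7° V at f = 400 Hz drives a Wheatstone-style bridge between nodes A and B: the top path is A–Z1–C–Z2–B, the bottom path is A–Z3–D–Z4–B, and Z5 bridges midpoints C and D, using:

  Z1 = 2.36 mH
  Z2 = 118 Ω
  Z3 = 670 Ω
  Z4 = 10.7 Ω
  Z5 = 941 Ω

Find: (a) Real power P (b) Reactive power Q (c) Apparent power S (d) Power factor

Step 1 — Angular frequency: ω = 2π·f = 2π·400 = 2513 rad/s.
Step 2 — Component impedances:
  Z1: Z = jωL = j·2513·0.00236 = 0 + j5.931 Ω
  Z2: Z = R = 118 Ω
  Z3: Z = R = 670 Ω
  Z4: Z = R = 10.7 Ω
  Z5: Z = R = 941 Ω
Step 3 — Bridge requires nodal analysis (the Z5 bridge couples midpoints C and D, so the two paths cannot be reduced to a simple series/parallel combination). Setting node B to ground and injecting 1 A at node A, the 3-node admittance system at A, C, D solves to V_A = Z_AB = 91.26 + j4.463 Ω = 91.37∠2.8° Ω.
Step 4 — Source phasor: V = 10.2∠53.7° V = 6.039 + j8.22 V.
Step 5 — Current: I = V / Z = 0.07041 + j0.08663 A = 0.1116∠50.9° A.
Step 6 — Complex power: S = V·I* = 1.137 + j0.05562 VA.
Step 7 — Real power: P = Re(S) = 1.137 W.
Step 8 — Reactive power: Q = Im(S) = 0.05562 VAR.
Step 9 — Apparent power: |S| = 1.139 VA.
Step 10 — Power factor: PF = P/|S| = 0.9988 (lagging).

(a) P = 1.137 W  (b) Q = 0.05562 VAR  (c) S = 1.139 VA  (d) PF = 0.9988 (lagging)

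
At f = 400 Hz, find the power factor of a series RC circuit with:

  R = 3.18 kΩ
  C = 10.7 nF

Step 1 — Angular frequency: ω = 2π·f = 2π·400 = 2513 rad/s.
Step 2 — Component impedances:
  R: Z = R = 3180 Ω
  C: Z = 1/(jωC) = -j/(ω·C) = 0 - j3.719e+04 Ω
Step 3 — Series combination: Z_total = R + C = 3180 - j3.719e+04 Ω = 3.732e+04∠-85.1° Ω.
Step 4 — Power factor: PF = cos(φ) = Re(Z)/|Z| = 3180/3.732e+04 = 0.08521.
Step 5 — Type: Im(Z) = -3.719e+04 ⇒ leading (phase φ = -85.1°).

PF = 0.08521 (leading, φ = -85.1°)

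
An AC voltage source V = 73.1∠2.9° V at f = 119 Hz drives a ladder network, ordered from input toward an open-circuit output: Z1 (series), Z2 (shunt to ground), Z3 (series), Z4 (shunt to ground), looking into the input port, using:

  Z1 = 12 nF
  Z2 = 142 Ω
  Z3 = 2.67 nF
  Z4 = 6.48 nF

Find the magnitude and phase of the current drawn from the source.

Step 1 — Angular frequency: ω = 2π·f = 2π·119 = 747.7 rad/s.
Step 2 — Component impedances:
  Z1: Z = 1/(jωC) = -j/(ω·C) = 0 - j1.115e+05 Ω
  Z2: Z = R = 142 Ω
  Z3: Z = 1/(jωC) = -j/(ω·C) = 0 - j5.009e+05 Ω
  Z4: Z = 1/(jωC) = -j/(ω·C) = 0 - j2.064e+05 Ω
Step 3 — Ladder network (open output): work backward from the far end, alternating series and parallel combinations. Z_in = 142 - j1.115e+05 Ω = 1.115e+05∠-89.9° Ω.
Step 4 — Source phasor: V = 73.1∠2.9° V = 73.01 + j3.698 V.
Step 5 — Ohm's law: I = V / Z_total = (73.01 + j3.698) / (142 - j1.115e+05) = -3.235e-05 + j0.0006551 A.
Step 6 — Convert to polar: |I| = 0.0006559 A, ∠I = 92.8°.

I = 0.0006559∠92.8° A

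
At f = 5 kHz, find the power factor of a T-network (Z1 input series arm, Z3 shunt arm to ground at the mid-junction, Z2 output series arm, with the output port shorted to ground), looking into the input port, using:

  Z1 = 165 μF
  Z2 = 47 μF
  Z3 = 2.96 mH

Step 1 — Angular frequency: ω = 2π·f = 2π·5000 = 3.142e+04 rad/s.
Step 2 — Component impedances:
  Z1: Z = 1/(jωC) = -j/(ω·C) = 0 - j0.1929 Ω
  Z2: Z = 1/(jωC) = -j/(ω·C) = 0 - j0.6773 Ω
  Z3: Z = jωL = j·3.142e+04·0.00296 = 0 + j92.99 Ω
Step 3 — With the output port shorted to ground, the output series arm Z2 runs from the junction to ground; the shunt arm Z3 also runs from the junction to ground. They appear in parallel: Z3 || Z2 = 0 - j0.6822 Ω.
Step 4 — Series with input arm Z1: Z_in = Z1 + (Z3 || Z2) = 0 - j0.8751 Ω = 0.8751∠-90.0° Ω.
Step 5 — Power factor: PF = cos(φ) = Re(Z)/|Z| = 0/0.8751 = 0.
Step 6 — Type: Im(Z) = -0.8751 ⇒ leading (phase φ = -90.0°).

PF = 0 (leading, φ = -90.0°)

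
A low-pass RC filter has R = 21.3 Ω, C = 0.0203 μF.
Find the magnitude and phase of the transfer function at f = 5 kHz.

Step 1 — Angular frequency: ω = 2π·5000 = 3.142e+04 rad/s.
Step 2 — Transfer function: H(jω) = 1/(1 + jωRC).
Step 3 — Denominator: 1 + jωRC = 1 + j·3.142e+04·21.3·2.03e-08 = 1 + j0.01358.
Step 4 — H = 0.9998 - j0.01358.
Step 5 — Magnitude: |H| = 0.9999 (-0.0 dB); phase: φ = -0.8°.

|H| = 0.9999 (-0.0 dB), φ = -0.8°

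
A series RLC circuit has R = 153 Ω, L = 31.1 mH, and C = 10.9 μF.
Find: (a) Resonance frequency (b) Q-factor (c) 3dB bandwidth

Step 1 — Resonance condition Im(Z)=0 gives ω₀ = 1/√(LC).
Step 2 — ω₀ = 1/√(0.0311·1.09e-05) = 1718 rad/s.
Step 3 — f₀ = ω₀/(2π) = 273.4 Hz.
Step 4 — Series Q: Q = ω₀L/R = 1718·0.0311/153 = 0.3491.
Step 5 — 3dB bandwidth: Δω = ω₀/Q = 4920 rad/s; BW = Δω/(2π) = 783 Hz.

(a) f₀ = 273.4 Hz  (b) Q = 0.3491  (c) BW = 783 Hz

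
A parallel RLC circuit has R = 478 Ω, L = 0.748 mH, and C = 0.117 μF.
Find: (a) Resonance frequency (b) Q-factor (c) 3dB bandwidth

Step 1 — Resonance: ω₀ = 1/√(LC) = 1/√(0.000748·1.17e-07) = 1.069e+05 rad/s.
Step 2 — f₀ = ω₀/(2π) = 1.701e+04 Hz.
Step 3 — Parallel Q: Q = R/(ω₀L) = 478/(1.069e+05·0.000748) = 5.978.
Step 4 — Bandwidth: Δω = ω₀/Q = 1.788e+04 rad/s; BW = Δω/(2π) = 2846 Hz.

(a) f₀ = 1.701e+04 Hz  (b) Q = 5.978  (c) BW = 2846 Hz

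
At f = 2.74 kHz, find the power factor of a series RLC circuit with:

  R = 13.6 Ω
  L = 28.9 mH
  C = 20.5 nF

Step 1 — Angular frequency: ω = 2π·f = 2π·2740 = 1.722e+04 rad/s.
Step 2 — Component impedances:
  R: Z = R = 13.6 Ω
  L: Z = jωL = j·1.722e+04·0.0289 = 0 + j497.5 Ω
  C: Z = 1/(jωC) = -j/(ω·C) = 0 - j2833 Ω
Step 3 — Series combination: Z_total = R + L + C = 13.6 - j2336 Ω = 2336∠-89.7° Ω.
Step 4 — Power factor: PF = cos(φ) = Re(Z)/|Z| = 13.6/2336 = 0.005822.
Step 5 — Type: Im(Z) = -2336 ⇒ leading (phase φ = -89.7°).

PF = 0.005822 (leading, φ = -89.7°)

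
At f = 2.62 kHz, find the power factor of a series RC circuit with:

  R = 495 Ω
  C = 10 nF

Step 1 — Angular frequency: ω = 2π·f = 2π·2620 = 1.646e+04 rad/s.
Step 2 — Component impedances:
  R: Z = R = 495 Ω
  C: Z = 1/(jωC) = -j/(ω·C) = 0 - j6075 Ω
Step 3 — Series combination: Z_total = R + C = 495 - j6075 Ω = 6095∠-85.3° Ω.
Step 4 — Power factor: PF = cos(φ) = Re(Z)/|Z| = 495/6094.8 = 0.08122.
Step 5 — Type: Im(Z) = -6075 ⇒ leading (phase φ = -85.3°).

PF = 0.08122 (leading, φ = -85.3°)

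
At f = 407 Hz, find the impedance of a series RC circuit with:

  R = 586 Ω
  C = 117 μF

Step 1 — Angular frequency: ω = 2π·f = 2π·407 = 2557 rad/s.
Step 2 — Component impedances:
  R: Z = R = 586 Ω
  C: Z = 1/(jωC) = -j/(ω·C) = 0 - j3.342 Ω
Step 3 — Series combination: Z_total = R + C = 586 - j3.342 Ω = 586∠-0.3° Ω.

Z = 586 - j3.342 Ω = 586∠-0.3° Ω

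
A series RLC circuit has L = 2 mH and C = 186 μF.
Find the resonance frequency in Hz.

Step 1 — Resonance condition Im(Z)=0 gives ω₀ = 1/√(LC).
Step 2 — ω₀ = 1/√(0.002·0.000186) = 1640 rad/s.
Step 3 — f₀ = ω₀/(2π) = 260.9 Hz.

f₀ = 260.9 Hz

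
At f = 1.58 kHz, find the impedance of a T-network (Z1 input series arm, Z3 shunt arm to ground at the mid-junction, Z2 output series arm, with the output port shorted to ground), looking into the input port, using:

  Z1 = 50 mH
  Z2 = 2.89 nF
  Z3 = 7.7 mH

Step 1 — Angular frequency: ω = 2π·f = 2π·1580 = 9927 rad/s.
Step 2 — Component impedances:
  Z1: Z = jωL = j·9927·0.05 = 0 + j496.4 Ω
  Z2: Z = 1/(jωC) = -j/(ω·C) = 0 - j3.486e+04 Ω
  Z3: Z = jωL = j·9927·0.0077 = 0 + j76.44 Ω
Step 3 — With the output port shorted to ground, the output series arm Z2 runs from the junction to ground; the shunt arm Z3 also runs from the junction to ground. They appear in parallel: Z3 || Z2 = 0 + j76.61 Ω.
Step 4 — Series with input arm Z1: Z_in = Z1 + (Z3 || Z2) = 0 + j573 Ω = 573∠90.0° Ω.

Z = 0 + j573 Ω = 573∠90.0° Ω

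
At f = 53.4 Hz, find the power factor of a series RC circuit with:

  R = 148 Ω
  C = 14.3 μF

Step 1 — Angular frequency: ω = 2π·f = 2π·53.4 = 335.5 rad/s.
Step 2 — Component impedances:
  R: Z = R = 148 Ω
  C: Z = 1/(jωC) = -j/(ω·C) = 0 - j208.4 Ω
Step 3 — Series combination: Z_total = R + C = 148 - j208.4 Ω = 255.6∠-54.6° Ω.
Step 4 — Power factor: PF = cos(φ) = Re(Z)/|Z| = 148/255.6 = 0.579.
Step 5 — Type: Im(Z) = -208.4 ⇒ leading (phase φ = -54.6°).

PF = 0.579 (leading, φ = -54.6°)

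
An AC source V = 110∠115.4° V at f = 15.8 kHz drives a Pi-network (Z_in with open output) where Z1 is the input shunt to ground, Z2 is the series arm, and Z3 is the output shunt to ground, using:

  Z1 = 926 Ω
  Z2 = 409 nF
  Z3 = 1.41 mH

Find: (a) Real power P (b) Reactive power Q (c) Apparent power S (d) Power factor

Step 1 — Angular frequency: ω = 2π·f = 2π·1.58e+04 = 9.927e+04 rad/s.
Step 2 — Component impedances:
  Z1: Z = R = 926 Ω
  Z2: Z = 1/(jωC) = -j/(ω·C) = 0 - j24.63 Ω
  Z3: Z = jωL = j·9.927e+04·0.00141 = 0 + j140 Ω
Step 3 — With open output, the series arm Z2 and the output shunt Z3 appear in series to ground: Z2 + Z3 = 0 + j115.3 Ω.
Step 4 — Parallel with input shunt Z1: Z_in = Z1 || (Z2 + Z3) = 14.15 + j113.6 Ω = 114.5∠82.9° Ω.
Step 5 — Source phasor: V = 110∠115.4° V = -47.18 + j99.37 V.
Step 6 — Current: I = V / Z = 0.8105 + j0.5164 A = 0.961∠32.5° A.
Step 7 — Complex power: S = V·I* = 13.07 + j104.9 VA.
Step 8 — Real power: P = Re(S) = 13.07 W.
Step 9 — Reactive power: Q = Im(S) = 104.9 VAR.
Step 10 — Apparent power: |S| = 105.7 VA.
Step 11 — Power factor: PF = P/|S| = 0.1236 (lagging).

(a) P = 13.07 W  (b) Q = 104.9 VAR  (c) S = 105.7 VA  (d) PF = 0.1236 (lagging)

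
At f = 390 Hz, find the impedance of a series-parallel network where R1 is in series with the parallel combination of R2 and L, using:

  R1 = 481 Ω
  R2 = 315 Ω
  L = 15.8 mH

Step 1 — Angular frequency: ω = 2π·f = 2π·390 = 2450 rad/s.
Step 2 — Component impedances:
  R1: Z = R = 481 Ω
  R2: Z = R = 315 Ω
  L: Z = jωL = j·2450·0.0158 = 0 + j38.72 Ω
Step 3 — Parallel branch: R2 || L = 1/(1/R2 + 1/L) = 4.688 + j38.14 Ω.
Step 4 — Series with R1: Z_total = R1 + (R2 || L) = 485.7 + j38.14 Ω = 487.2∠4.5° Ω.

Z = 485.7 + j38.14 Ω = 487.2∠4.5° Ω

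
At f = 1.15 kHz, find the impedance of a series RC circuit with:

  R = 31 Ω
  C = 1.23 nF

Step 1 — Angular frequency: ω = 2π·f = 2π·1150 = 7226 rad/s.
Step 2 — Component impedances:
  R: Z = R = 31 Ω
  C: Z = 1/(jωC) = -j/(ω·C) = 0 - j1.125e+05 Ω
Step 3 — Series combination: Z_total = R + C = 31 - j1.125e+05 Ω = 1.125e+05∠-90.0° Ω.

Z = 31 - j1.125e+05 Ω = 1.125e+05∠-90.0° Ω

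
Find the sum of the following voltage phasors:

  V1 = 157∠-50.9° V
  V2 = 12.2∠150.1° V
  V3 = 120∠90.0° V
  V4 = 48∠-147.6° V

Step 1 — Convert each phasor to rectangular form:
  V1 = 157·(cos(-50.9°) + j·sin(-50.9°)) = 99.02 - j121.8 V
  V2 = 12.2·(cos(150.1°) + j·sin(150.1°)) = -10.58 + j6.082 V
  V3 = 120·(cos(90.0°) + j·sin(90.0°)) = 0 + j120 V
  V4 = 48·(cos(-147.6°) + j·sin(-147.6°)) = -40.53 - j25.72 V
Step 2 — Sum components: V_total = 47.91 - j21.48 V.
Step 3 — Convert to polar: |V_total| = 52.51 V, ∠V_total = -24.1°.

V_total = 52.51∠-24.1° V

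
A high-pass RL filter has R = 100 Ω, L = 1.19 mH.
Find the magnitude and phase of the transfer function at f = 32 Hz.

Step 1 — Angular frequency: ω = 2π·32 = 201.1 rad/s.
Step 2 — Transfer function: H(jω) = jωL/(R + jωL).
Step 3 — Numerator jωL = j·0.2393; denominator R + jωL = 100 + j0.2393.
Step 4 — H = 5.725e-06 + j0.002393.
Step 5 — Magnitude: |H| = 0.002393 (-52.4 dB); phase: φ = 89.9°.

|H| = 0.002393 (-52.4 dB), φ = 89.9°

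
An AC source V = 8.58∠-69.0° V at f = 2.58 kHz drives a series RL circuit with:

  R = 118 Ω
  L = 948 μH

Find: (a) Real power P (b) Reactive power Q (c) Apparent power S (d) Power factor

Step 1 — Angular frequency: ω = 2π·f = 2π·2580 = 1.621e+04 rad/s.
Step 2 — Component impedances:
  R: Z = R = 118 Ω
  L: Z = jωL = j·1.621e+04·0.000948 = 0 + j15.37 Ω
Step 3 — Series combination: Z_total = R + L = 118 + j15.37 Ω = 119∠7.4° Ω.
Step 4 — Source phasor: V = 8.58∠-69.0° V = 3.075 - j8.01 V.
Step 5 — Current: I = V / Z = 0.01693 - j0.07009 A = 0.0721∠-76.4° A.
Step 6 — Complex power: S = V·I* = 0.6135 + j0.07989 VA.
Step 7 — Real power: P = Re(S) = 0.6135 W.
Step 8 — Reactive power: Q = Im(S) = 0.07989 VAR.
Step 9 — Apparent power: |S| = 0.6186 VA.
Step 10 — Power factor: PF = P/|S| = 0.9916 (lagging).

(a) P = 0.6135 W  (b) Q = 0.07989 VAR  (c) S = 0.6186 VA  (d) PF = 0.9916 (lagging)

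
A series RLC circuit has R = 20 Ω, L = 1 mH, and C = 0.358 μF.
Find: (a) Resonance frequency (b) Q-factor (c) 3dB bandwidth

Step 1 — Resonance condition Im(Z)=0 gives ω₀ = 1/√(LC).
Step 2 — ω₀ = 1/√(0.001·3.58e-07) = 5.285e+04 rad/s.
Step 3 — f₀ = ω₀/(2π) = 8412 Hz.
Step 4 — Series Q: Q = ω₀L/R = 5.285e+04·0.001/20 = 2.643.
Step 5 — 3dB bandwidth: Δω = ω₀/Q = 2e+04 rad/s; BW = Δω/(2π) = 3183 Hz.

(a) f₀ = 8412 Hz  (b) Q = 2.643  (c) BW = 3183 Hz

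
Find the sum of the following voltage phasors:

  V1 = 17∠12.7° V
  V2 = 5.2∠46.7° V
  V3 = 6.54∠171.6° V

Step 1 — Convert each phasor to rectangular form:
  V1 = 17·(cos(12.7°) + j·sin(12.7°)) = 16.58 + j3.737 V
  V2 = 5.2·(cos(46.7°) + j·sin(46.7°)) = 3.566 + j3.784 V
  V3 = 6.54·(cos(171.6°) + j·sin(171.6°)) = -6.47 + j0.9554 V
Step 2 — Sum components: V_total = 13.68 + j8.477 V.
Step 3 — Convert to polar: |V_total| = 16.09 V, ∠V_total = 31.8°.

V_total = 16.09∠31.8° V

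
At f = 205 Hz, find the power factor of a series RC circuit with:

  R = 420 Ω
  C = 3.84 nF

Step 1 — Angular frequency: ω = 2π·f = 2π·205 = 1288 rad/s.
Step 2 — Component impedances:
  R: Z = R = 420 Ω
  C: Z = 1/(jωC) = -j/(ω·C) = 0 - j2.022e+05 Ω
Step 3 — Series combination: Z_total = R + C = 420 - j2.022e+05 Ω = 2.022e+05∠-89.9° Ω.
Step 4 — Power factor: PF = cos(φ) = Re(Z)/|Z| = 420/2.022e+05 = 0.002077.
Step 5 — Type: Im(Z) = -2.022e+05 ⇒ leading (phase φ = -89.9°).

PF = 0.002077 (leading, φ = -89.9°)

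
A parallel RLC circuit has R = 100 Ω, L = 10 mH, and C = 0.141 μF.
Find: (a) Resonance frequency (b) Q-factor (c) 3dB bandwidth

Step 1 — Resonance: ω₀ = 1/√(LC) = 1/√(0.01·1.41e-07) = 2.663e+04 rad/s.
Step 2 — f₀ = ω₀/(2π) = 4238 Hz.
Step 3 — Parallel Q: Q = R/(ω₀L) = 100/(2.663e+04·0.01) = 0.3755.
Step 4 — Bandwidth: Δω = ω₀/Q = 7.092e+04 rad/s; BW = Δω/(2π) = 1.129e+04 Hz.

(a) f₀ = 4238 Hz  (b) Q = 0.3755  (c) BW = 1.129e+04 Hz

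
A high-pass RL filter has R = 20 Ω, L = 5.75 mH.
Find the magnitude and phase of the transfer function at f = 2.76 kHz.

Step 1 — Angular frequency: ω = 2π·2760 = 1.734e+04 rad/s.
Step 2 — Transfer function: H(jω) = jωL/(R + jωL).
Step 3 — Numerator jωL = j·99.71; denominator R + jωL = 20 + j99.71.
Step 4 — H = 0.9613 + j0.1928.
Step 5 — Magnitude: |H| = 0.9805 (-0.2 dB); phase: φ = 11.3°.

|H| = 0.9805 (-0.2 dB), φ = 11.3°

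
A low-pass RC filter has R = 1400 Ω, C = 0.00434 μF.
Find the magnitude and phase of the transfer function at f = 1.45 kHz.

Step 1 — Angular frequency: ω = 2π·1450 = 9111 rad/s.
Step 2 — Transfer function: H(jω) = 1/(1 + jωRC).
Step 3 — Denominator: 1 + jωRC = 1 + j·9111·1400·4.34e-09 = 1 + j0.05536.
Step 4 — H = 0.9969 - j0.05519.
Step 5 — Magnitude: |H| = 0.9985 (-0.0 dB); phase: φ = -3.2°.

|H| = 0.9985 (-0.0 dB), φ = -3.2°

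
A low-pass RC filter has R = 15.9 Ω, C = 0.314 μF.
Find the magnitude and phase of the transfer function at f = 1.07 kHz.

Step 1 — Angular frequency: ω = 2π·1070 = 6723 rad/s.
Step 2 — Transfer function: H(jω) = 1/(1 + jωRC).
Step 3 — Denominator: 1 + jωRC = 1 + j·6723·15.9·3.14e-07 = 1 + j0.03357.
Step 4 — H = 0.9989 - j0.03353.
Step 5 — Magnitude: |H| = 0.9994 (-0.0 dB); phase: φ = -1.9°.

|H| = 0.9994 (-0.0 dB), φ = -1.9°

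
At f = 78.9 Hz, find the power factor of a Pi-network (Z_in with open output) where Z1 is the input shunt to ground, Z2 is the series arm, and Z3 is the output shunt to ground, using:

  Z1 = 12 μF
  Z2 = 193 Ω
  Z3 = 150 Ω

Step 1 — Angular frequency: ω = 2π·f = 2π·78.9 = 495.7 rad/s.
Step 2 — Component impedances:
  Z1: Z = 1/(jωC) = -j/(ω·C) = 0 - j168.1 Ω
  Z2: Z = R = 193 Ω
  Z3: Z = R = 150 Ω
Step 3 — With open output, the series arm Z2 and the output shunt Z3 appear in series to ground: Z2 + Z3 = 343 Ω.
Step 4 — Parallel with input shunt Z1: Z_in = Z1 || (Z2 + Z3) = 66.43 - j135.5 Ω = 150.9∠-63.9° Ω.
Step 5 — Power factor: PF = cos(φ) = Re(Z)/|Z| = 66.427/150.95 = 0.4401.
Step 6 — Type: Im(Z) = -135.5 ⇒ leading (phase φ = -63.9°).

PF = 0.4401 (leading, φ = -63.9°)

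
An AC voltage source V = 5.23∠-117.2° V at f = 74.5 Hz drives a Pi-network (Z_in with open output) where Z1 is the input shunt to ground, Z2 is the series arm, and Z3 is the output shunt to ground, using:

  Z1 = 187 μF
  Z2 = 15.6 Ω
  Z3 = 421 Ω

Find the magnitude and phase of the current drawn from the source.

Step 1 — Angular frequency: ω = 2π·f = 2π·74.5 = 468.1 rad/s.
Step 2 — Component impedances:
  Z1: Z = 1/(jωC) = -j/(ω·C) = 0 - j11.42 Ω
  Z2: Z = R = 15.6 Ω
  Z3: Z = R = 421 Ω
Step 3 — With open output, the series arm Z2 and the output shunt Z3 appear in series to ground: Z2 + Z3 = 436.6 Ω.
Step 4 — Parallel with input shunt Z1: Z_in = Z1 || (Z2 + Z3) = 0.2987 - j11.42 Ω = 11.42∠-88.5° Ω.
Step 5 — Source phasor: V = 5.23∠-117.2° V = -2.391 - j4.652 V.
Step 6 — Ohm's law: I = V / Z_total = (-2.391 - j4.652) / (0.2987 - j11.42) = 0.4017 - j0.2199 A.
Step 7 — Convert to polar: |I| = 0.458 A, ∠I = -28.7°.

I = 0.458∠-28.7° A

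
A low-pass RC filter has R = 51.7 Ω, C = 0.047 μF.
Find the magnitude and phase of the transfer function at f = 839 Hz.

Step 1 — Angular frequency: ω = 2π·839 = 5272 rad/s.
Step 2 — Transfer function: H(jω) = 1/(1 + jωRC).
Step 3 — Denominator: 1 + jωRC = 1 + j·5272·51.7·4.7e-08 = 1 + j0.01281.
Step 4 — H = 0.9998 - j0.01281.
Step 5 — Magnitude: |H| = 0.9999 (-0.0 dB); phase: φ = -0.7°.

|H| = 0.9999 (-0.0 dB), φ = -0.7°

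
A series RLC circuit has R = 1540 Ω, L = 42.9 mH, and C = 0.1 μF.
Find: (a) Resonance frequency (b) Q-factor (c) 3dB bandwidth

Step 1 — Resonance: ω₀ = 1/√(LC) = 1/√(0.0429·1e-07) = 1.527e+04 rad/s.
Step 2 — f₀ = ω₀/(2π) = 2430 Hz.
Step 3 — Series Q: Q = ω₀L/R = 1.527e+04·0.0429/1540 = 0.4253.
Step 4 — Bandwidth: Δω = ω₀/Q = 3.59e+04 rad/s; BW = Δω/(2π) = 5713 Hz.

(a) f₀ = 2430 Hz  (b) Q = 0.4253  (c) BW = 5713 Hz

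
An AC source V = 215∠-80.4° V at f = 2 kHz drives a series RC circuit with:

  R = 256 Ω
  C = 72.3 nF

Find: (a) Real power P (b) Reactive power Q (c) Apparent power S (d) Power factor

Step 1 — Angular frequency: ω = 2π·f = 2π·2000 = 1.257e+04 rad/s.
Step 2 — Component impedances:
  R: Z = R = 256 Ω
  C: Z = 1/(jωC) = -j/(ω·C) = 0 - j1101 Ω
Step 3 — Series combination: Z_total = R + C = 256 - j1101 Ω = 1130∠-76.9° Ω.
Step 4 — Source phasor: V = 215∠-80.4° V = 35.86 - j212 V.
Step 5 — Current: I = V / Z = 0.1899 - j0.01159 A = 0.1903∠-3.5° A.
Step 6 — Complex power: S = V·I* = 9.267 - j39.84 VA.
Step 7 — Real power: P = Re(S) = 9.267 W.
Step 8 — Reactive power: Q = Im(S) = -39.84 VAR.
Step 9 — Apparent power: |S| = 40.91 VA.
Step 10 — Power factor: PF = P/|S| = 0.2265 (leading).

(a) P = 9.267 W  (b) Q = -39.84 VAR  (c) S = 40.91 VA  (d) PF = 0.2265 (leading)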